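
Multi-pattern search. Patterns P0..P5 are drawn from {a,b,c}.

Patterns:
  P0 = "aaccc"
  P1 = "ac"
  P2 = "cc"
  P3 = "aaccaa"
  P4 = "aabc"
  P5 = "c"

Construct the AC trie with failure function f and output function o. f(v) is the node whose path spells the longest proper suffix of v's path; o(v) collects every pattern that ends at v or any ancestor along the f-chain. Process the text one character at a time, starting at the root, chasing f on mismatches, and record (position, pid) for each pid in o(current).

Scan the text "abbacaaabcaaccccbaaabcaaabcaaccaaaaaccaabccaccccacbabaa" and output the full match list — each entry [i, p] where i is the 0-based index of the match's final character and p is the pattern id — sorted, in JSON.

Construct AC machine:
Trie nodes:
  0='ε' goto a→1 c→7
  1='a' goto a→2 c→6
  2='aa' goto b→11 c→3
  3='aac' goto c→4
  4='aacc' goto a→9 c→5
  5='aaccc' goto ·  [P0 ends]
  6='ac' goto ·  [P1 ends]
  7='c' goto c→8  [P5 ends]
  8='cc' goto ·  [P2 ends]
  9='aacca' goto a→10
  10='aaccaa' goto ·  [P3 ends]
  11='aab' goto c→12
  12='aabc' goto ·  [P4 ends]

Failure links (BFS by depth):
  n1('a'): parent n0 fail=0; on 'a' 0 → fail=0;  out ∅∪∅=∅
  n7('c'): parent n0 fail=0; on 'c' 0 → fail=0;  out {5}∪∅={5}
  n2('aa'): parent n1 fail=0; on 'a' 0 → fail=1;  out ∅∪∅=∅
  n6('ac'): parent n1 fail=0; on 'c' 0 → fail=7;  out {1}∪{5}={1,5}
  n8('cc'): parent n7 fail=0; on 'c' 0 → fail=7;  out {2}∪{5}={2,5}
  n3('aac'): parent n2 fail=1; on 'c' 1 → fail=6;  out ∅∪{1,5}={1,5}
  n11('aab'): parent n2 fail=1; on 'b' 1→0 → fail=0;  out ∅∪∅=∅
  n4('aacc'): parent n3 fail=6; on 'c' 6→7 → fail=8;  out ∅∪{2,5}={2,5}
  n12('aabc'): parent n11 fail=0; on 'c' 0 → fail=7;  out {4}∪{5}={4,5}
  n5('aaccc'): parent n4 fail=8; on 'c' 8→7 → fail=8;  out {0}∪{2,5}={0,2,5}
  n9('aacca'): parent n4 fail=8; on 'a' 8→7→0 → fail=1;  out ∅∪∅=∅
  n10('aaccaa'): parent n9 fail=1; on 'a' 1 → fail=2;  out {3}∪∅={3}

Scan:
pos 0 'a': at 1
pos 1 'b': at 0 ·f
pos 2 'b': at 0
pos 3 'a': at 1
pos 4 'c': at 6  ** P1@[3:4],P5@[4:4]
pos 5 'a': at 1 ·f
pos 6 'a': at 2
pos 7 'a': at 2 ·f
pos 8 'b': at 11
pos 9 'c': at 12  ** P4@[6:9],P5@[9:9]
pos 10 'a': at 1 ·f
pos 11 'a': at 2
pos 12 'c': at 3  ** P1@[11:12],P5@[12:12]
pos 13 'c': at 4  ** P2@[12:13],P5@[13:13]
pos 14 'c': at 5  ** P0@[10:14],P2@[13:14],P5@[14:14]
pos 15 'c': at 8 ·f  ** P2@[14:15],P5@[15:15]
pos 16 'b': at 0 ·f
pos 17 'a': at 1
pos 18 'a': at 2
pos 19 'a': at 2 ·f
pos 20 'b': at 11
pos 21 'c': at 12  ** P4@[18:21],P5@[21:21]
pos 22 'a': at 1 ·f
pos 23 'a': at 2
pos 24 'a': at 2 ·f
pos 25 'b': at 11
pos 26 'c': at 12  ** P4@[23:26],P5@[26:26]
pos 27 'a': at 1 ·f
pos 28 'a': at 2
pos 29 'c': at 3  ** P1@[28:29],P5@[29:29]
pos 30 'c': at 4  ** P2@[29:30],P5@[30:30]
pos 31 'a': at 9
pos 32 'a': at 10  ** P3@[27:32]
pos 33 'a': at 2 ·f
pos 34 'a': at 2 ·f
pos 35 'a': at 2 ·f
pos 36 'c': at 3  ** P1@[35:36],P5@[36:36]
pos 37 'c': at 4  ** P2@[36:37],P5@[37:37]
pos 38 'a': at 9
pos 39 'a': at 10  ** P3@[34:39]
pos 40 'b': at 11 ·f
pos 41 'c': at 12  ** P4@[38:41],P5@[41:41]
pos 42 'c': at 8 ·f  ** P2@[41:42],P5@[42:42]
pos 43 'a': at 1 ·f
pos 44 'c': at 6  ** P1@[43:44],P5@[44:44]
pos 45 'c': at 8 ·f  ** P2@[44:45],P5@[45:45]
pos 46 'c': at 8 ·f  ** P2@[45:46],P5@[46:46]
pos 47 'c': at 8 ·f  ** P2@[46:47],P5@[47:47]
pos 48 'a': at 1 ·f
pos 49 'c': at 6  ** P1@[48:49],P5@[49:49]
pos 50 'b': at 0 ·f
pos 51 'a': at 1
pos 52 'b': at 0 ·f
pos 53 'a': at 1
pos 54 'a': at 2

All matches (sorted): [[4,1],[4,5],[9,4],[9,5],[12,1],[12,5],[13,2],[13,5],[14,0],[14,2],[14,5],[15,2],[15,5],[21,4],[21,5],[26,4],[26,5],[29,1],[29,5],[30,2],[30,5],[32,3],[36,1],[36,5],[37,2],[37,5],[39,3],[41,4],[41,5],[42,2],[42,5],[44,1],[44,5],[45,2],[45,5],[46,2],[46,5],[47,2],[47,5],[49,1],[49,5]]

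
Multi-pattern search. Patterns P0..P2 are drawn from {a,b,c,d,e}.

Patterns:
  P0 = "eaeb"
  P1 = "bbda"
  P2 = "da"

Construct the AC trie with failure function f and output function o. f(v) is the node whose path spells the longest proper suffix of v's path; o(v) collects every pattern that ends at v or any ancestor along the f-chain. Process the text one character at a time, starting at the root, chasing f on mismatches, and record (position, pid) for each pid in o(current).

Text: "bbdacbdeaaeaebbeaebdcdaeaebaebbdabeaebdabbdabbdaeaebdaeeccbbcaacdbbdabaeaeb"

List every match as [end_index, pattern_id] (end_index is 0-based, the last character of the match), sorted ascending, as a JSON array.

Build:
Trie nodes:
  n0 'ε': b→5 d→9 e→1
  n1 'e': a→2
  n2 'ea': e→3
  n3 'eae': b→4
  n4 'eaeb': ·  ←P0
  n5 'b': b→6
  n6 'bb': d→7
  n7 'bbd': a→8
  n8 'bbda': ·  ←P1
  n9 'd': a→10
  n10 'da': ·  ←P2

Failure links (BFS by depth):
  n1('e'): parent n0 fail=0; on 'e' 0 → fail=0;  out ∅∪∅=∅
  n5('b'): parent n0 fail=0; on 'b' 0 → fail=0;  out ∅∪∅=∅
  n9('d'): parent n0 fail=0; on 'd' 0 → fail=0;  out ∅∪∅=∅
  n2('ea'): parent n1 fail=0; on 'a' 0 → fail=0;  out ∅∪∅=∅
  n6('bb'): parent n5 fail=0; on 'b' 0 → fail=5;  out ∅∪∅=∅
  n10('da'): parent n9 fail=0; on 'a' 0 → fail=0;  out {2}∪∅={2}
  n3('eae'): parent n2 fail=0; on 'e' 0 → fail=1;  out ∅∪∅=∅
  n7('bbd'): parent n6 fail=5; on 'd' 5→0 → fail=9;  out ∅∪∅=∅
  n4('eaeb'): parent n3 fail=1; on 'b' 1→0 → fail=5;  out {0}∪∅={0}
  n8('bbda'): parent n7 fail=9; on 'a' 9 → fail=10;  out {1}∪{2}={1,2}

Text stream:
i=0 'b': node 0→5
i=1 'b': node 5→6
i=2 'd': node 6→7
i=3 'a': node 7→8  ** P1@[0:3],P2@[2:3]
i=4 'c': node 8→0 (via fail)
i=5 'b': node 0→5
i=6 'd': node 5→9 (via fail)
i=7 'e': node 9→1 (via fail)
i=8 'a': node 1→2
i=9 'a': node 2→0 (via fail)
i=10 'e': node 0→1
i=11 'a': node 1→2
i=12 'e': node 2→3
i=13 'b': node 3→4  ** P0@[10:13]
i=14 'b': node 4→6 (via fail)
i=15 'e': node 6→1 (via fail)
i=16 'a': node 1→2
i=17 'e': node 2→3
i=18 'b': node 3→4  ** P0@[15:18]
i=19 'd': node 4→9 (via fail)
i=20 'c': node 9→0 (via fail)
i=21 'd': node 0→9
i=22 'a': node 9→10  ** P2@[21:22]
i=23 'e': node 10→1 (via fail)
i=24 'a': node 1→2
i=25 'e': node 2→3
i=26 'b': node 3→4  ** P0@[23:26]
i=27 'a': node 4→0 (via fail)
i=28 'e': node 0→1
i=29 'b': node 1→5 (via fail)
i=30 'b': node 5→6
i=31 'd': node 6→7
i=32 'a': node 7→8  ** P1@[29:32],P2@[31:32]
i=33 'b': node 8→5 (via fail)
i=34 'e': node 5→1 (via fail)
i=35 'a': node 1→2
i=36 'e': node 2→3
i=37 'b': node 3→4  ** P0@[34:37]
i=38 'd': node 4→9 (via fail)
i=39 'a': node 9→10  ** P2@[38:39]
i=40 'b': node 10→5 (via fail)
i=41 'b': node 5→6
i=42 'd': node 6→7
i=43 'a': node 7→8  ** P1@[40:43],P2@[42:43]
i=44 'b': node 8→5 (via fail)
i=45 'b': node 5→6
i=46 'd': node 6→7
i=47 'a': node 7→8  ** P1@[44:47],P2@[46:47]
i=48 'e': node 8→1 (via fail)
i=49 'a': node 1→2
i=50 'e': node 2→3
i=51 'b': node 3→4  ** P0@[48:51]
i=52 'd': node 4→9 (via fail)
i=53 'a': node 9→10  ** P2@[52:53]
i=54 'e': node 10→1 (via fail)
i=55 'e': node 1→1 (via fail)
i=56 'c': node 1→0 (via fail)
i=57 'c': node 0→0
i=58 'b': node 0→5
i=59 'b': node 5→6
i=60 'c': node 6→0 (via fail)
i=61 'a': node 0→0
i=62 'a': node 0→0
i=63 'c': node 0→0
i=64 'd': node 0→9
i=65 'b': node 9→5 (via fail)
i=66 'b': node 5→6
i=67 'd': node 6→7
i=68 'a': node 7→8  ** P1@[65:68],P2@[67:68]
i=69 'b': node 8→5 (via fail)
i=70 'a': node 5→0 (via fail)
i=71 'e': node 0→1
i=72 'a': node 1→2
i=73 'e': node 2→3
i=74 'b': node 3→4  ** P0@[71:74]

Matches: [[3,1],[3,2],[13,0],[18,0],[22,2],[26,0],[32,1],[32,2],[37,0],[39,2],[43,1],[43,2],[47,1],[47,2],[51,0],[53,2],[68,1],[68,2],[74,0]]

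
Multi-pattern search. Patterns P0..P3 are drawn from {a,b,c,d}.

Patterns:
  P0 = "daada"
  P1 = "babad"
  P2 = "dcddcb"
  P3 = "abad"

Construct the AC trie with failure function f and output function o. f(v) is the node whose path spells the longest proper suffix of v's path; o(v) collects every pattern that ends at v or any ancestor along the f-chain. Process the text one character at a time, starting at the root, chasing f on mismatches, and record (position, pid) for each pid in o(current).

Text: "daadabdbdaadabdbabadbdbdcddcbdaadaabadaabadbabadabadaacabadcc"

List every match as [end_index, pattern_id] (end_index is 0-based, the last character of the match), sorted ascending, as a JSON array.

Build:
Trie nodes:
  n0 'ε': a→16 b→6 d→1
  n1 'd': a→2 c→11
  n2 'da': a→3
  n3 'daa': d→4
  n4 'daad': a→5
  n5 'daada': ·  [P0 ends]
  n6 'b': a→7
  n7 'ba': b→8
  n8 'bab': a→9
  n9 'baba': d→10
  n10 'babad': ·  [P1 ends]
  n11 'dc': d→12
  n12 'dcd': d→13
  n13 'dcdd': c→14
  n14 'dcddc': b→15
  n15 'dcddcb': ·  [P2 ends]
  n16 'a': b→17
  n17 'ab': a→18
  n18 'aba': d→19
  n19 'abad': ·  [P3 ends]

Failure links (BFS by depth):
  fail(1) 'd': from fail(0)=0 chase 'd': 0 ⇒ 0;  out=∅∪out(0)=∅
  fail(6) 'b': from fail(0)=0 chase 'b': 0 ⇒ 0;  out=∅∪out(0)=∅
  fail(16) 'a': from fail(0)=0 chase 'a': 0 ⇒ 0;  out=∅∪out(0)=∅
  fail(2) 'da': from fail(1)=0 chase 'a': 0 ⇒ 16;  out=∅∪out(16)=∅
  fail(7) 'ba': from fail(6)=0 chase 'a': 0 ⇒ 16;  out=∅∪out(16)=∅
  fail(11) 'dc': from fail(1)=0 chase 'c': 0 ⇒ 0;  out=∅∪out(0)=∅
  fail(17) 'ab': from fail(16)=0 chase 'b': 0 ⇒ 6;  out=∅∪out(6)=∅
  fail(3) 'daa': from fail(2)=16 chase 'a': 16→0 ⇒ 16;  out=∅∪out(16)=∅
  fail(8) 'bab': from fail(7)=16 chase 'b': 16 ⇒ 17;  out=∅∪out(17)=∅
  fail(12) 'dcd': from fail(11)=0 chase 'd': 0 ⇒ 1;  out=∅∪out(1)=∅
  fail(18) 'aba': from fail(17)=6 chase 'a': 6 ⇒ 7;  out=∅∪out(7)=∅
  fail(4) 'daad': from fail(3)=16 chase 'd': 16→0 ⇒ 1;  out=∅∪out(1)=∅
  fail(9) 'baba': from fail(8)=17 chase 'a': 17 ⇒ 18;  out=∅∪out(18)=∅
  fail(13) 'dcdd': from fail(12)=1 chase 'd': 1→0 ⇒ 1;  out=∅∪out(1)=∅
  fail(19) 'abad': from fail(18)=7 chase 'd': 7→16→0 ⇒ 1;  out={3}∪out(1)={3}
  fail(5) 'daada': from fail(4)=1 chase 'a': 1 ⇒ 2;  out={0}∪out(2)={0}
  fail(10) 'babad': from fail(9)=18 chase 'd': 18 ⇒ 19;  out={1}∪out(19)={1,3}
  fail(14) 'dcddc': from fail(13)=1 chase 'c': 1 ⇒ 11;  out=∅∪out(11)=∅
  fail(15) 'dcddcb': from fail(14)=11 chase 'b': 11→0 ⇒ 6;  out={2}∪out(6)={2}

Scan:
[0] read 'd'  n0⇒n1
[1] read 'a'  n1⇒n2
[2] read 'a'  n2⇒n3
[3] read 'd'  n3⇒n4
[4] read 'a'  n4⇒n5  → match P0@[0:4]
[5] read 'b'  n5⇒n17 (via fail)
[6] read 'd'  n17⇒n1 (via fail)
[7] read 'b'  n1⇒n6 (via fail)
[8] read 'd'  n6⇒n1 (via fail)
[9] read 'a'  n1⇒n2
[10] read 'a'  n2⇒n3
[11] read 'd'  n3⇒n4
[12] read 'a'  n4⇒n5  → match P0@[8:12]
[13] read 'b'  n5⇒n17 (via fail)
[14] read 'd'  n17⇒n1 (via fail)
[15] read 'b'  n1⇒n6 (via fail)
[16] read 'a'  n6⇒n7
[17] read 'b'  n7⇒n8
[18] read 'a'  n8⇒n9
[19] read 'd'  n9⇒n10  → match P1@[15:19],P3@[16:19]
[20] read 'b'  n10⇒n6 (via fail)
[21] read 'd'  n6⇒n1 (via fail)
[22] read 'b'  n1⇒n6 (via fail)
[23] read 'd'  n6⇒n1 (via fail)
[24] read 'c'  n1⇒n11
[25] read 'd'  n11⇒n12
[26] read 'd'  n12⇒n13
[27] read 'c'  n13⇒n14
[28] read 'b'  n14⇒n15  → match P2@[23:28]
[29] read 'd'  n15⇒n1 (via fail)
[30] read 'a'  n1⇒n2
[31] read 'a'  n2⇒n3
[32] read 'd'  n3⇒n4
[33] read 'a'  n4⇒n5  → match P0@[29:33]
[34] read 'a'  n5⇒n3 (via fail)
[35] read 'b'  n3⇒n17 (via fail)
[36] read 'a'  n17⇒n18
[37] read 'd'  n18⇒n19  → match P3@[34:37]
[38] read 'a'  n19⇒n2 (via fail)
[39] read 'a'  n2⇒n3
[40] read 'b'  n3⇒n17 (via fail)
[41] read 'a'  n17⇒n18
[42] read 'd'  n18⇒n19  → match P3@[39:42]
[43] read 'b'  n19⇒n6 (via fail)
[44] read 'a'  n6⇒n7
[45] read 'b'  n7⇒n8
[46] read 'a'  n8⇒n9
[47] read 'd'  n9⇒n10  → match P1@[43:47],P3@[44:47]
[48] read 'a'  n10⇒n2 (via fail)
[49] read 'b'  n2⇒n17 (via fail)
[50] read 'a'  n17⇒n18
[51] read 'd'  n18⇒n19  → match P3@[48:51]
[52] read 'a'  n19⇒n2 (via fail)
[53] read 'a'  n2⇒n3
[54] read 'c'  n3⇒n0 (via fail)
[55] read 'a'  n0⇒n16
[56] read 'b'  n16⇒n17
[57] read 'a'  n17⇒n18
[58] read 'd'  n18⇒n19  → match P3@[55:58]
[59] read 'c'  n19⇒n11 (via fail)
[60] read 'c'  n11⇒n0 (via fail)

All matches (sorted): [[4,0],[12,0],[19,1],[19,3],[28,2],[33,0],[37,3],[42,3],[47,1],[47,3],[51,3],[58,3]]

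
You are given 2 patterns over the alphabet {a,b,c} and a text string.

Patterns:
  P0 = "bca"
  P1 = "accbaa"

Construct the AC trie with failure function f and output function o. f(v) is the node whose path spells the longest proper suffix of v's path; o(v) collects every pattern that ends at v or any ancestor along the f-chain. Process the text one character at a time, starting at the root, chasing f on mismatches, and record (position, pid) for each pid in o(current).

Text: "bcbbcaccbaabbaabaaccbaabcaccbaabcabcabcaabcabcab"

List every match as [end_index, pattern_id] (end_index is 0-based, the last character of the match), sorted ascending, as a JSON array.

Build:
Trie (insert patterns):
  n0 'ε': a→4 b→1
  n1 'b': c→2
  n2 'bc': a→3
  n3 'bca': ·  [P0 ends]
  n4 'a': c→5
  n5 'ac': c→6
  n6 'acc': b→7
  n7 'accb': a→8
  n8 'accba': a→9
  n9 'accbaa': ·  [P1 ends]

Failure links (BFS by depth):
  fail(1) 'b': from fail(0)=0 chase 'b': 0 ⇒ 0;  out=∅∪out(0)=∅
  fail(4) 'a': from fail(0)=0 chase 'a': 0 ⇒ 0;  out=∅∪out(0)=∅
  fail(2) 'bc': from fail(1)=0 chase 'c': 0 ⇒ 0;  out=∅∪out(0)=∅
  fail(5) 'ac': from fail(4)=0 chase 'c': 0 ⇒ 0;  out=∅∪out(0)=∅
  fail(3) 'bca': from fail(2)=0 chase 'a': 0 ⇒ 4;  out={0}∪out(4)={0}
  fail(6) 'acc': from fail(5)=0 chase 'c': 0 ⇒ 0;  out=∅∪out(0)=∅
  fail(7) 'accb': from fail(6)=0 chase 'b': 0 ⇒ 1;  out=∅∪out(1)=∅
  fail(8) 'accba': from fail(7)=1 chase 'a': 1→0 ⇒ 4;  out=∅∪out(4)=∅
  fail(9) 'accbaa': from fail(8)=4 chase 'a': 4→0 ⇒ 4;  out={1}∪out(4)={1}

Text stream:
pos 0 'b': at 1
pos 1 'c': at 2
pos 2 'b': at 1 (fail-walked)
pos 3 'b': at 1 (fail-walked)
pos 4 'c': at 2
pos 5 'a': at 3  emit P0@[3:5]
pos 6 'c': at 5 (fail-walked)
pos 7 'c': at 6
pos 8 'b': at 7
pos 9 'a': at 8
pos 10 'a': at 9  emit P1@[5:10]
pos 11 'b': at 1 (fail-walked)
pos 12 'b': at 1 (fail-walked)
pos 13 'a': at 4 (fail-walked)
pos 14 'a': at 4 (fail-walked)
pos 15 'b': at 1 (fail-walked)
pos 16 'a': at 4 (fail-walked)
pos 17 'a': at 4 (fail-walked)
pos 18 'c': at 5
pos 19 'c': at 6
pos 20 'b': at 7
pos 21 'a': at 8
pos 22 'a': at 9  emit P1@[17:22]
pos 23 'b': at 1 (fail-walked)
pos 24 'c': at 2
pos 25 'a': at 3  emit P0@[23:25]
pos 26 'c': at 5 (fail-walked)
pos 27 'c': at 6
pos 28 'b': at 7
pos 29 'a': at 8
pos 30 'a': at 9  emit P1@[25:30]
pos 31 'b': at 1 (fail-walked)
pos 32 'c': at 2
pos 33 'a': at 3  emit P0@[31:33]
pos 34 'b': at 1 (fail-walked)
pos 35 'c': at 2
pos 36 'a': at 3  emit P0@[34:36]
pos 37 'b': at 1 (fail-walked)
pos 38 'c': at 2
pos 39 'a': at 3  emit P0@[37:39]
pos 40 'a': at 4 (fail-walked)
pos 41 'b': at 1 (fail-walked)
pos 42 'c': at 2
pos 43 'a': at 3  emit P0@[41:43]
pos 44 'b': at 1 (fail-walked)
pos 45 'c': at 2
pos 46 'a': at 3  emit P0@[44:46]
pos 47 'b': at 1 (fail-walked)

All matches (sorted): [[5,0],[10,1],[22,1],[25,0],[30,1],[33,0],[36,0],[39,0],[43,0],[46,0]]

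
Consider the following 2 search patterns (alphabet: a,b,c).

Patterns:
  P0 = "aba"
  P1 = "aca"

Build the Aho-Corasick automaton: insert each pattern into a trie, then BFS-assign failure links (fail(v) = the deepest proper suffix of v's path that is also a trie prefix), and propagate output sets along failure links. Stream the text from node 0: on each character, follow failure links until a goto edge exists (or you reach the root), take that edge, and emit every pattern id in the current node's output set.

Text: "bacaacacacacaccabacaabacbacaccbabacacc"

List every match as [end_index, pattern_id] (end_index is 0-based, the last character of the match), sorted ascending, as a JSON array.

Build:
Trie (insert patterns):
  n0 'ε': a→1
  n1 'a': b→2 c→4
  n2 'ab': a→3
  n3 'aba': ·  [P0 ends]
  n4 'ac': a→5
  n5 'aca': ·  [P1 ends]

BFS fail/out derivation:
  fail(1) 'a': from fail(0)=0 chase 'a': 0 ⇒ 0;  out=∅∪out(0)=∅
  fail(2) 'ab': from fail(1)=0 chase 'b': 0 ⇒ 0;  out=∅∪out(0)=∅
  fail(4) 'ac': from fail(1)=0 chase 'c': 0 ⇒ 0;  out=∅∪out(0)=∅
  fail(3) 'aba': from fail(2)=0 chase 'a': 0 ⇒ 1;  out={0}∪out(1)={0}
  fail(5) 'aca': from fail(4)=0 chase 'a': 0 ⇒ 1;  out={1}∪out(1)={1}

Run:
i=0 'b': node 0→0
i=1 'a': node 0→1
i=2 'c': node 1→4
i=3 'a': node 4→5  → match P1@[1:3]
i=4 'a': node 5→1 (fail-walked)
i=5 'c': node 1→4
i=6 'a': node 4→5  → match P1@[4:6]
i=7 'c': node 5→4 (fail-walked)
i=8 'a': node 4→5  → match P1@[6:8]
i=9 'c': node 5→4 (fail-walked)
i=10 'a': node 4→5  → match P1@[8:10]
i=11 'c': node 5→4 (fail-walked)
i=12 'a': node 4→5  → match P1@[10:12]
i=13 'c': node 5→4 (fail-walked)
i=14 'c': node 4→0 (fail-walked)
i=15 'a': node 0→1
i=16 'b': node 1→2
i=17 'a': node 2→3  → match P0@[15:17]
i=18 'c': node 3→4 (fail-walked)
i=19 'a': node 4→5  → match P1@[17:19]
i=20 'a': node 5→1 (fail-walked)
i=21 'b': node 1→2
i=22 'a': node 2→3  → match P0@[20:22]
i=23 'c': node 3→4 (fail-walked)
i=24 'b': node 4→0 (fail-walked)
i=25 'a': node 0→1
i=26 'c': node 1→4
i=27 'a': node 4→5  → match P1@[25:27]
i=28 'c': node 5→4 (fail-walked)
i=29 'c': node 4→0 (fail-walked)
i=30 'b': node 0→0
i=31 'a': node 0→1
i=32 'b': node 1→2
i=33 'a': node 2→3  → match P0@[31:33]
i=34 'c': node 3→4 (fail-walked)
i=35 'a': node 4→5  → match P1@[33:35]
i=36 'c': node 5→4 (fail-walked)
i=37 'c': node 4→0 (fail-walked)

Result: [[3,1],[6,1],[8,1],[10,1],[12,1],[17,0],[19,1],[22,0],[27,1],[33,0],[35,1]]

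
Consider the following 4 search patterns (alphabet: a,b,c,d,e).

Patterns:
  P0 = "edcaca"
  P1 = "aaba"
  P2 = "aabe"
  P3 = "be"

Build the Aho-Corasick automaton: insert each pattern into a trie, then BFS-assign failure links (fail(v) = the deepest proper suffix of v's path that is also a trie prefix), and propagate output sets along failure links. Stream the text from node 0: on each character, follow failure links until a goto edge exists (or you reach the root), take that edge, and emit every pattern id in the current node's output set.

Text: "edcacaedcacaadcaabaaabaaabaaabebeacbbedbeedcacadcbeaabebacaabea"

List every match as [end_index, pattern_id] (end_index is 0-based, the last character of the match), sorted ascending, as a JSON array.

Build automaton:
Trie (insert patterns):
  n0 'ε': a→7 b→12 e→1
  n1 'e': d→2
  n2 'ed': c→3
  n3 'edc': a→4
  n4 'edca': c→5
  n5 'edcac': a→6
  n6 'edcaca': ·  [P0 ends]
  n7 'a': a→8
  n8 'aa': b→9
  n9 'aab': a→10 e→11
  n10 'aaba': ·  [P1 ends]
  n11 'aabe': ·  [P2 ends]
  n12 'b': e→13
  n13 'be': ·  [P3 ends]

Failure links (BFS by depth):
  fail(1) 'e': from fail(0)=0 chase 'e': 0 ⇒ 0;  out=∅∪out(0)=∅
  fail(7) 'a': from fail(0)=0 chase 'a': 0 ⇒ 0;  out=∅∪out(0)=∅
  fail(12) 'b': from fail(0)=0 chase 'b': 0 ⇒ 0;  out=∅∪out(0)=∅
  fail(2) 'ed': from fail(1)=0 chase 'd': 0 ⇒ 0;  out=∅∪out(0)=∅
  fail(8) 'aa': from fail(7)=0 chase 'a': 0 ⇒ 7;  out=∅∪out(7)=∅
  fail(13) 'be': from fail(12)=0 chase 'e': 0 ⇒ 1;  out={3}∪out(1)={3}
  fail(3) 'edc': from fail(2)=0 chase 'c': 0 ⇒ 0;  out=∅∪out(0)=∅
  fail(9) 'aab': from fail(8)=7 chase 'b': 7→0 ⇒ 12;  out=∅∪out(12)=∅
  fail(4) 'edca': from fail(3)=0 chase 'a': 0 ⇒ 7;  out=∅∪out(7)=∅
  fail(10) 'aaba': from fail(9)=12 chase 'a': 12→0 ⇒ 7;  out={1}∪out(7)={1}
  fail(11) 'aabe': from fail(9)=12 chase 'e': 12 ⇒ 13;  out={2}∪out(13)={2,3}
  fail(5) 'edcac': from fail(4)=7 chase 'c': 7→0 ⇒ 0;  out=∅∪out(0)=∅
  fail(6) 'edcaca': from fail(5)=0 chase 'a': 0 ⇒ 7;  out={0}∪out(7)={0}

Text stream:
i=0 'e': node 0→1
i=1 'd': node 1→2
i=2 'c': node 2→3
i=3 'a': node 3→4
i=4 'c': node 4→5
i=5 'a': node 5→6  → match P0@[0:5]
i=6 'e': node 6→1 ·f
i=7 'd': node 1→2
i=8 'c': node 2→3
i=9 'a': node 3→4
i=10 'c': node 4→5
i=11 'a': node 5→6  → match P0@[6:11]
i=12 'a': node 6→8 ·f
i=13 'd': node 8→0 ·f
i=14 'c': node 0→0
i=15 'a': node 0→7
i=16 'a': node 7→8
i=17 'b': node 8→9
i=18 'a': node 9→10  → match P1@[15:18]
i=19 'a': node 10→8 ·f
i=20 'a': node 8→8 ·f
i=21 'b': node 8→9
i=22 'a': node 9→10  → match P1@[19:22]
i=23 'a': node 10→8 ·f
i=24 'a': node 8→8 ·f
i=25 'b': node 8→9
i=26 'a': node 9→10  → match P1@[23:26]
i=27 'a': node 10→8 ·f
i=28 'a': node 8→8 ·f
i=29 'b': node 8→9
i=30 'e': node 9→11  → match P2@[27:30],P3@[29:30]
i=31 'b': node 11→12 ·f
i=32 'e': node 12→13  → match P3@[31:32]
i=33 'a': node 13→7 ·f
i=34 'c': node 7→0 ·f
i=35 'b': node 0→12
i=36 'b': node 12→12 ·f
i=37 'e': node 12→13  → match P3@[36:37]
i=38 'd': node 13→2 ·f
i=39 'b': node 2→12 ·f
i=40 'e': node 12→13  → match P3@[39:40]
i=41 'e': node 13→1 ·f
i=42 'd': node 1→2
i=43 'c': node 2→3
i=44 'a': node 3→4
i=45 'c': node 4→5
i=46 'a': node 5→6  → match P0@[41:46]
i=47 'd': node 6→0 ·f
i=48 'c': node 0→0
i=49 'b': node 0→12
i=50 'e': node 12→13  → match P3@[49:50]
i=51 'a': node 13→7 ·f
i=52 'a': node 7→8
i=53 'b': node 8→9
i=54 'e': node 9→11  → match P2@[51:54],P3@[53:54]
i=55 'b': node 11→12 ·f
i=56 'a': node 12→7 ·f
i=57 'c': node 7→0 ·f
i=58 'a': node 0→7
i=59 'a': node 7→8
i=60 'b': node 8→9
i=61 'e': node 9→11  → match P2@[58:61],P3@[60:61]
i=62 'a': node 11→7 ·f

All matches (sorted): [[5,0],[11,0],[18,1],[22,1],[26,1],[30,2],[30,3],[32,3],[37,3],[40,3],[46,0],[50,3],[54,2],[54,3],[61,2],[61,3]]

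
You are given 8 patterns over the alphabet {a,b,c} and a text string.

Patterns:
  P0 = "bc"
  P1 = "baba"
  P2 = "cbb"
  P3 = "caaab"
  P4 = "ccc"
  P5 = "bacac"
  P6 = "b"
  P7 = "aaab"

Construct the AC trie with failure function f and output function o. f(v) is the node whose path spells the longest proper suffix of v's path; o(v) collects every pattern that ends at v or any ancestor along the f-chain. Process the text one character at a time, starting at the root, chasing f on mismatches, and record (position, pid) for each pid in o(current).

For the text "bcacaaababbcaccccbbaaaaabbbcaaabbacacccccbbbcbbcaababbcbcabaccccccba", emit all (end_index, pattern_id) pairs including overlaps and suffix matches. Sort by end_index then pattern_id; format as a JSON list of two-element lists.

Build:
Trie (insert patterns):
  0='ε' goto a→18 b→1 c→6
  1='b' goto a→3 c→2  [P6 ends]
  2='bc' goto ·  [P0 ends]
  3='ba' goto b→4 c→15
  4='bab' goto a→5
  5='baba' goto ·  [P1 ends]
  6='c' goto a→9 b→7 c→13
  7='cb' goto b→8
  8='cbb' goto ·  [P2 ends]
  9='ca' goto a→10
  10='caa' goto a→11
  11='caaa' goto b→12
  12='caaab' goto ·  [P3 ends]
  13='cc' goto c→14
  14='ccc' goto ·  [P4 ends]
  15='bac' goto a→16
  16='baca' goto c→17
  17='bacac' goto ·  [P5 ends]
  18='a' goto a→19
  19='aa' goto a→20
  20='aaa' goto b→21
  21='aaab' goto ·  [P7 ends]

Failure links (BFS by depth):
  n1('b'): parent n0 fail=0; on 'b' 0 → fail=0;  out {6}∪∅={6}
  n6('c'): parent n0 fail=0; on 'c' 0 → fail=0;  out ∅∪∅=∅
  n18('a'): parent n0 fail=0; on 'a' 0 → fail=0;  out ∅∪∅=∅
  n2('bc'): parent n1 fail=0; on 'c' 0 → fail=6;  out {0}∪∅={0}
  n3('ba'): parent n1 fail=0; on 'a' 0 → fail=18;  out ∅∪∅=∅
  n7('cb'): parent n6 fail=0; on 'b' 0 → fail=1;  out ∅∪{6}={6}
  n9('ca'): parent n6 fail=0; on 'a' 0 → fail=18;  out ∅∪∅=∅
  n13('cc'): parent n6 fail=0; on 'c' 0 → fail=6;  out ∅∪∅=∅
  n19('aa'): parent n18 fail=0; on 'a' 0 → fail=18;  out ∅∪∅=∅
  n4('bab'): parent n3 fail=18; on 'b' 18→0 → fail=1;  out ∅∪{6}={6}
  n8('cbb'): parent n7 fail=1; on 'b' 1→0 → fail=1;  out {2}∪{6}={2,6}
  n10('caa'): parent n9 fail=18; on 'a' 18 → fail=19;  out ∅∪∅=∅
  n14('ccc'): parent n13 fail=6; on 'c' 6 → fail=13;  out {4}∪∅={4}
  n15('bac'): parent n3 fail=18; on 'c' 18→0 → fail=6;  out ∅∪∅=∅
  n20('aaa'): parent n19 fail=18; on 'a' 18 → fail=19;  out ∅∪∅=∅
  n5('baba'): parent n4 fail=1; on 'a' 1 → fail=3;  out {1}∪∅={1}
  n11('caaa'): parent n10 fail=19; on 'a' 19 → fail=20;  out ∅∪∅=∅
  n16('baca'): parent n15 fail=6; on 'a' 6 → fail=9;  out ∅∪∅=∅
  n21('aaab'): parent n20 fail=19; on 'b' 19→18→0 → fail=1;  out {7}∪{6}={6,7}
  n12('caaab'): parent n11 fail=20; on 'b' 20 → fail=21;  out {3}∪{6,7}={3,6,7}
  n17('bacac'): parent n16 fail=9; on 'c' 9→18→0 → fail=6;  out {5}∪∅={5}

Text stream:
[0] read 'b'  n0⇒n1  → match P6@[0:0]
[1] read 'c'  n1⇒n2  → match P0@[0:1]
[2] read 'a'  n2⇒n9 (fail-walked)
[3] read 'c'  n9⇒n6 (fail-walked)
[4] read 'a'  n6⇒n9
[5] read 'a'  n9⇒n10
[6] read 'a'  n10⇒n11
[7] read 'b'  n11⇒n12  → match P3@[3:7],P6@[7:7],P7@[4:7]
[8] read 'a'  n12⇒n3 (fail-walked)
[9] read 'b'  n3⇒n4  → match P6@[9:9]
[10] read 'b'  n4⇒n1 (fail-walked)  → match P6@[10:10]
[11] read 'c'  n1⇒n2  → match P0@[10:11]
[12] read 'a'  n2⇒n9 (fail-walked)
[13] read 'c'  n9⇒n6 (fail-walked)
[14] read 'c'  n6⇒n13
[15] read 'c'  n13⇒n14  → match P4@[13:15]
[16] read 'c'  n14⇒n14 (fail-walked)  → match P4@[14:16]
[17] read 'b'  n14⇒n7 (fail-walked)  → match P6@[17:17]
[18] read 'b'  n7⇒n8  → match P2@[16:18],P6@[18:18]
[19] read 'a'  n8⇒n3 (fail-walked)
[20] read 'a'  n3⇒n19 (fail-walked)
[21] read 'a'  n19⇒n20
[22] read 'a'  n20⇒n20 (fail-walked)
[23] read 'a'  n20⇒n20 (fail-walked)
[24] read 'b'  n20⇒n21  → match P6@[24:24],P7@[21:24]
[25] read 'b'  n21⇒n1 (fail-walked)  → match P6@[25:25]
[26] read 'b'  n1⇒n1 (fail-walked)  → match P6@[26:26]
[27] read 'c'  n1⇒n2  → match P0@[26:27]
[28] read 'a'  n2⇒n9 (fail-walked)
[29] read 'a'  n9⇒n10
[30] read 'a'  n10⇒n11
[31] read 'b'  n11⇒n12  → match P3@[27:31],P6@[31:31],P7@[28:31]
[32] read 'b'  n12⇒n1 (fail-walked)  → match P6@[32:32]
[33] read 'a'  n1⇒n3
[34] read 'c'  n3⇒n15
[35] read 'a'  n15⇒n16
[36] read 'c'  n16⇒n17  → match P5@[32:36]
[37] read 'c'  n17⇒n13 (fail-walked)
[38] read 'c'  n13⇒n14  → match P4@[36:38]
[39] read 'c'  n14⇒n14 (fail-walked)  → match P4@[37:39]
[40] read 'c'  n14⇒n14 (fail-walked)  → match P4@[38:40]
[41] read 'b'  n14⇒n7 (fail-walked)  → match P6@[41:41]
[42] read 'b'  n7⇒n8  → match P2@[40:42],P6@[42:42]
[43] read 'b'  n8⇒n1 (fail-walked)  → match P6@[43:43]
[44] read 'c'  n1⇒n2  → match P0@[43:44]
[45] read 'b'  n2⇒n7 (fail-walked)  → match P6@[45:45]
[46] read 'b'  n7⇒n8  → match P2@[44:46],P6@[46:46]
[47] read 'c'  n8⇒n2 (fail-walked)  → match P0@[46:47]
[48] read 'a'  n2⇒n9 (fail-walked)
[49] read 'a'  n9⇒n10
[50] read 'b'  n10⇒n1 (fail-walked)  → match P6@[50:50]
[51] read 'a'  n1⇒n3
[52] read 'b'  n3⇒n4  → match P6@[52:52]
[53] read 'b'  n4⇒n1 (fail-walked)  → match P6@[53:53]
[54] read 'c'  n1⇒n2  → match P0@[53:54]
[55] read 'b'  n2⇒n7 (fail-walked)  → match P6@[55:55]
[56] read 'c'  n7⇒n2 (fail-walked)  → match P0@[55:56]
[57] read 'a'  n2⇒n9 (fail-walked)
[58] read 'b'  n9⇒n1 (fail-walked)  → match P6@[58:58]
[59] read 'a'  n1⇒n3
[60] read 'c'  n3⇒n15
[61] read 'c'  n15⇒n13 (fail-walked)
[62] read 'c'  n13⇒n14  → match P4@[60:62]
[63] read 'c'  n14⇒n14 (fail-walked)  → match P4@[61:63]
[64] read 'c'  n14⇒n14 (fail-walked)  → match P4@[62:64]
[65] read 'c'  n14⇒n14 (fail-walked)  → match P4@[63:65]
[66] read 'b'  n14⇒n7 (fail-walked)  → match P6@[66:66]
[67] read 'a'  n7⇒n3 (fail-walked)

Result: [[0,6],[1,0],[7,3],[7,6],[7,7],[9,6],[10,6],[11,0],[15,4],[16,4],[17,6],[18,2],[18,6],[24,6],[24,7],[25,6],[26,6],[27,0],[31,3],[31,6],[31,7],[32,6],[36,5],[38,4],[39,4],[40,4],[41,6],[42,2],[42,6],[43,6],[44,0],[45,6],[46,2],[46,6],[47,0],[50,6],[52,6],[53,6],[54,0],[55,6],[56,0],[58,6],[62,4],[63,4],[64,4],[65,4],[66,6]]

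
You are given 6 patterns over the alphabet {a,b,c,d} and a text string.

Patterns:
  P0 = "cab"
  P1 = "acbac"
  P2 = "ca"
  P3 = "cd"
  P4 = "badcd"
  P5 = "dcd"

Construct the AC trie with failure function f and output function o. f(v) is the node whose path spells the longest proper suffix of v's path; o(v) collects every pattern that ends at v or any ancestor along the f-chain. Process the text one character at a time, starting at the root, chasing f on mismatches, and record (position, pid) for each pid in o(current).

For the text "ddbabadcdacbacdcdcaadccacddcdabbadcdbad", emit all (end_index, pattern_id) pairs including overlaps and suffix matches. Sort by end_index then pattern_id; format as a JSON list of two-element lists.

Build:
Trie (insert patterns):
  n0 'ε': a→4 b→10 c→1 d→15
  n1 'c': a→2 d→9
  n2 'ca': b→3  [P2 ends]
  n3 'cab': ·  [P0 ends]
  n4 'a': c→5
  n5 'ac': b→6
  n6 'acb': a→7
  n7 'acba': c→8
  n8 'acbac': ·  [P1 ends]
  n9 'cd': ·  [P3 ends]
  n10 'b': a→11
  n11 'ba': d→12
  n12 'bad': c→13
  n13 'badc': d→14
  n14 'badcd': ·  [P4 ends]
  n15 'd': c→16
  n16 'dc': d→17
  n17 'dcd': ·  [P5 ends]

Failure links (BFS by depth):
  fail(1) 'c': from fail(0)=0 chase 'c': 0 ⇒ 0;  out=∅∪out(0)=∅
  fail(4) 'a': from fail(0)=0 chase 'a': 0 ⇒ 0;  out=∅∪out(0)=∅
  fail(10) 'b': from fail(0)=0 chase 'b': 0 ⇒ 0;  out=∅∪out(0)=∅
  fail(15) 'd': from fail(0)=0 chase 'd': 0 ⇒ 0;  out=∅∪out(0)=∅
  fail(2) 'ca': from fail(1)=0 chase 'a': 0 ⇒ 4;  out={2}∪out(4)={2}
  fail(5) 'ac': from fail(4)=0 chase 'c': 0 ⇒ 1;  out=∅∪out(1)=∅
  fail(9) 'cd': from fail(1)=0 chase 'd': 0 ⇒ 15;  out={3}∪out(15)={3}
  fail(11) 'ba': from fail(10)=0 chase 'a': 0 ⇒ 4;  out=∅∪out(4)=∅
  fail(16) 'dc': from fail(15)=0 chase 'c': 0 ⇒ 1;  out=∅∪out(1)=∅
  fail(3) 'cab': from fail(2)=4 chase 'b': 4→0 ⇒ 10;  out={0}∪out(10)={0}
  fail(6) 'acb': from fail(5)=1 chase 'b': 1→0 ⇒ 10;  out=∅∪out(10)=∅
  fail(12) 'bad': from fail(11)=4 chase 'd': 4→0 ⇒ 15;  out=∅∪out(15)=∅
  fail(17) 'dcd': from fail(16)=1 chase 'd': 1 ⇒ 9;  out={5}∪out(9)={3,5}
  fail(7) 'acba': from fail(6)=10 chase 'a': 10 ⇒ 11;  out=∅∪out(11)=∅
  fail(13) 'badc': from fail(12)=15 chase 'c': 15 ⇒ 16;  out=∅∪out(16)=∅
  fail(8) 'acbac': from fail(7)=11 chase 'c': 11→4 ⇒ 5;  out={1}∪out(5)={1}
  fail(14) 'badcd': from fail(13)=16 chase 'd': 16 ⇒ 17;  out={4}∪out(17)={3,4,5}

Run:
pos 0 'd': at 15
pos 1 'd': at 15 (via fail)
pos 2 'b': at 10 (via fail)
pos 3 'a': at 11
pos 4 'b': at 10 (via fail)
pos 5 'a': at 11
pos 6 'd': at 12
pos 7 'c': at 13
pos 8 'd': at 14  emit P3@[7:8],P4@[4:8],P5@[6:8]
pos 9 'a': at 4 (via fail)
pos 10 'c': at 5
pos 11 'b': at 6
pos 12 'a': at 7
pos 13 'c': at 8  emit P1@[9:13]
pos 14 'd': at 9 (via fail)  emit P3@[13:14]
pos 15 'c': at 16 (via fail)
pos 16 'd': at 17  emit P3@[15:16],P5@[14:16]
pos 17 'c': at 16 (via fail)
pos 18 'a': at 2 (via fail)  emit P2@[17:18]
pos 19 'a': at 4 (via fail)
pos 20 'd': at 15 (via fail)
pos 21 'c': at 16
pos 22 'c': at 1 (via fail)
pos 23 'a': at 2  emit P2@[22:23]
pos 24 'c': at 5 (via fail)
pos 25 'd': at 9 (via fail)  emit P3@[24:25]
pos 26 'd': at 15 (via fail)
pos 27 'c': at 16
pos 28 'd': at 17  emit P3@[27:28],P5@[26:28]
pos 29 'a': at 4 (via fail)
pos 30 'b': at 10 (via fail)
pos 31 'b': at 10 (via fail)
pos 32 'a': at 11
pos 33 'd': at 12
pos 34 'c': at 13
pos 35 'd': at 14  emit P3@[34:35],P4@[31:35],P5@[33:35]
pos 36 'b': at 10 (via fail)
pos 37 'a': at 11
pos 38 'd': at 12

Matches: [[8,3],[8,4],[8,5],[13,1],[14,3],[16,3],[16,5],[18,2],[23,2],[25,3],[28,3],[28,5],[35,3],[35,4],[35,5]]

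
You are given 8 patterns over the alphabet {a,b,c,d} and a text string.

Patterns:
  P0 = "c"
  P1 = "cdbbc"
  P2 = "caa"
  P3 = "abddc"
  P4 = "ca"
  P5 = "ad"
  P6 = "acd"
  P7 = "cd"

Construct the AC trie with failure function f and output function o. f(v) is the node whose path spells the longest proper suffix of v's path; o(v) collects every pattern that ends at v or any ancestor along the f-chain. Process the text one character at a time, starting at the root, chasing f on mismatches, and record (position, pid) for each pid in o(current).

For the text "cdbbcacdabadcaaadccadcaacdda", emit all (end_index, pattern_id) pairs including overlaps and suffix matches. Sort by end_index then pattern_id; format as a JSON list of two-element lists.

Build:
Trie (insert patterns):
  n0 'ε': a→8 c→1
  n1 'c': a→6 d→2  [P0 ends]
  n2 'cd': b→3  [P7 ends]
  n3 'cdb': b→4
  n4 'cdbb': c→5
  n5 'cdbbc': ·  [P1 ends]
  n6 'ca': a→7  [P4 ends]
  n7 'caa': ·  [P2 ends]
  n8 'a': b→9 c→14 d→13
  n9 'ab': d→10
  n10 'abd': d→11
  n11 'abdd': c→12
  n12 'abddc': ·  [P3 ends]
  n13 'ad': ·  [P5 ends]
  n14 'ac': d→15
  n15 'acd': ·  [P6 ends]

BFS fail/out derivation:
  fail(1) 'c': from fail(0)=0 chase 'c': 0 ⇒ 0;  out={0}∪out(0)={0}
  fail(8) 'a': from fail(0)=0 chase 'a': 0 ⇒ 0;  out=∅∪out(0)=∅
  fail(2) 'cd': from fail(1)=0 chase 'd': 0 ⇒ 0;  out={7}∪out(0)={7}
  fail(6) 'ca': from fail(1)=0 chase 'a': 0 ⇒ 8;  out={4}∪out(8)={4}
  fail(9) 'ab': from fail(8)=0 chase 'b': 0 ⇒ 0;  out=∅∪out(0)=∅
  fail(13) 'ad': from fail(8)=0 chase 'd': 0 ⇒ 0;  out={5}∪out(0)={5}
  fail(14) 'ac': from fail(8)=0 chase 'c': 0 ⇒ 1;  out=∅∪out(1)={0}
  fail(3) 'cdb': from fail(2)=0 chase 'b': 0 ⇒ 0;  out=∅∪out(0)=∅
  fail(7) 'caa': from fail(6)=8 chase 'a': 8→0 ⇒ 8;  out={2}∪out(8)={2}
  fail(10) 'abd': from fail(9)=0 chase 'd': 0 ⇒ 0;  out=∅∪out(0)=∅
  fail(15) 'acd': from fail(14)=1 chase 'd': 1 ⇒ 2;  out={6}∪out(2)={6,7}
  fail(4) 'cdbb': from fail(3)=0 chase 'b': 0 ⇒ 0;  out=∅∪out(0)=∅
  fail(11) 'abdd': from fail(10)=0 chase 'd': 0 ⇒ 0;  out=∅∪out(0)=∅
  fail(5) 'cdbbc': from fail(4)=0 chase 'c': 0 ⇒ 1;  out={1}∪out(1)={0,1}
  fail(12) 'abddc': from fail(11)=0 chase 'c': 0 ⇒ 1;  out={3}∪out(1)={0,3}

Scan:
pos 0 'c': at 1  emit P0@[0:0]
pos 1 'd': at 2  emit P7@[0:1]
pos 2 'b': at 3
pos 3 'b': at 4
pos 4 'c': at 5  emit P0@[4:4],P1@[0:4]
pos 5 'a': at 6 (fail-walked)  emit P4@[4:5]
pos 6 'c': at 14 (fail-walked)  emit P0@[6:6]
pos 7 'd': at 15  emit P6@[5:7],P7@[6:7]
pos 8 'a': at 8 (fail-walked)
pos 9 'b': at 9
pos 10 'a': at 8 (fail-walked)
pos 11 'd': at 13  emit P5@[10:11]
pos 12 'c': at 1 (fail-walked)  emit P0@[12:12]
pos 13 'a': at 6  emit P4@[12:13]
pos 14 'a': at 7  emit P2@[12:14]
pos 15 'a': at 8 (fail-walked)
pos 16 'd': at 13  emit P5@[15:16]
pos 17 'c': at 1 (fail-walked)  emit P0@[17:17]
pos 18 'c': at 1 (fail-walked)  emit P0@[18:18]
pos 19 'a': at 6  emit P4@[18:19]
pos 20 'd': at 13 (fail-walked)  emit P5@[19:20]
pos 21 'c': at 1 (fail-walked)  emit P0@[21:21]
pos 22 'a': at 6  emit P4@[21:22]
pos 23 'a': at 7  emit P2@[21:23]
pos 24 'c': at 14 (fail-walked)  emit P0@[24:24]
pos 25 'd': at 15  emit P6@[23:25],P7@[24:25]
pos 26 'd': at 0 (fail-walked)
pos 27 'a': at 8

Result: [[0,0],[1,7],[4,0],[4,1],[5,4],[6,0],[7,6],[7,7],[11,5],[12,0],[13,4],[14,2],[16,5],[17,0],[18,0],[19,4],[20,5],[21,0],[22,4],[23,2],[24,0],[25,6],[25,7]]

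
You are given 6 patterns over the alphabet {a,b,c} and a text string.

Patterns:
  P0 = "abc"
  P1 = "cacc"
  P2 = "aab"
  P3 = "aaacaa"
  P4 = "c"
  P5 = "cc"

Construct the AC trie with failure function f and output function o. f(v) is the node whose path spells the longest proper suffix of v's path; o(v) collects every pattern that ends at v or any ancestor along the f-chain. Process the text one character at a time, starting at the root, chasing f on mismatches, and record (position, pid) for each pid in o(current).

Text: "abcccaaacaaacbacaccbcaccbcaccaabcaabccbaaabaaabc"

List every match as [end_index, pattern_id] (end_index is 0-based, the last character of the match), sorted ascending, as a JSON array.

Build:
Trie nodes:
  0='ε' goto a→1 c→4
  1='a' goto a→8 b→2
  2='ab' goto c→3
  3='abc' goto ·  [P0 ends]
  4='c' goto a→5 c→14  [P4 ends]
  5='ca' goto c→6
  6='cac' goto c→7
  7='cacc' goto ·  [P1 ends]
  8='aa' goto a→10 b→9
  9='aab' goto ·  [P2 ends]
  10='aaa' goto c→11
  11='aaac' goto a→12
  12='aaaca' goto a→13
  13='aaacaa' goto ·  [P3 ends]
  14='cc' goto ·  [P5 ends]

BFS fail/out derivation:
  fail(1) 'a': from fail(0)=0 chase 'a': 0 ⇒ 0;  out=∅∪out(0)=∅
  fail(4) 'c': from fail(0)=0 chase 'c': 0 ⇒ 0;  out={4}∪out(0)={4}
  fail(2) 'ab': from fail(1)=0 chase 'b': 0 ⇒ 0;  out=∅∪out(0)=∅
  fail(5) 'ca': from fail(4)=0 chase 'a': 0 ⇒ 1;  out=∅∪out(1)=∅
  fail(8) 'aa': from fail(1)=0 chase 'a': 0 ⇒ 1;  out=∅∪out(1)=∅
  fail(14) 'cc': from fail(4)=0 chase 'c': 0 ⇒ 4;  out={5}∪out(4)={4,5}
  fail(3) 'abc': from fail(2)=0 chase 'c': 0 ⇒ 4;  out={0}∪out(4)={0,4}
  fail(6) 'cac': from fail(5)=1 chase 'c': 1→0 ⇒ 4;  out=∅∪out(4)={4}
  fail(9) 'aab': from fail(8)=1 chase 'b': 1 ⇒ 2;  out={2}∪out(2)={2}
  fail(10) 'aaa': from fail(8)=1 chase 'a': 1 ⇒ 8;  out=∅∪out(8)=∅
  fail(7) 'cacc': from fail(6)=4 chase 'c': 4 ⇒ 14;  out={1}∪out(14)={1,4,5}
  fail(11) 'aaac': from fail(10)=8 chase 'c': 8→1→0 ⇒ 4;  out=∅∪out(4)={4}
  fail(12) 'aaaca': from fail(11)=4 chase 'a': 4 ⇒ 5;  out=∅∪out(5)=∅
  fail(13) 'aaacaa': from fail(12)=5 chase 'a': 5→1 ⇒ 8;  out={3}∪out(8)={3}

Scan:
i=0 'a': node 0→1
i=1 'b': node 1→2
i=2 'c': node 2→3  emit P0@[0:2],P4@[2:2]
i=3 'c': node 3→14 ·f  emit P4@[3:3],P5@[2:3]
i=4 'c': node 14→14 ·f  emit P4@[4:4],P5@[3:4]
i=5 'a': node 14→5 ·f
i=6 'a': node 5→8 ·f
i=7 'a': node 8→10
i=8 'c': node 10→11  emit P4@[8:8]
i=9 'a': node 11→12
i=10 'a': node 12→13  emit P3@[5:10]
i=11 'a': node 13→10 ·f
i=12 'c': node 10→11  emit P4@[12:12]
i=13 'b': node 11→0 ·f
i=14 'a': node 0→1
i=15 'c': node 1→4 ·f  emit P4@[15:15]
i=16 'a': node 4→5
i=17 'c': node 5→6  emit P4@[17:17]
i=18 'c': node 6→7  emit P1@[15:18],P4@[18:18],P5@[17:18]
i=19 'b': node 7→0 ·f
i=20 'c': node 0→4  emit P4@[20:20]
i=21 'a': node 4→5
i=22 'c': node 5→6  emit P4@[22:22]
i=23 'c': node 6→7  emit P1@[20:23],P4@[23:23],P5@[22:23]
i=24 'b': node 7→0 ·f
i=25 'c': node 0→4  emit P4@[25:25]
i=26 'a': node 4→5
i=27 'c': node 5→6  emit P4@[27:27]
i=28 'c': node 6→7  emit P1@[25:28],P4@[28:28],P5@[27:28]
i=29 'a': node 7→5 ·f
i=30 'a': node 5→8 ·f
i=31 'b': node 8→9  emit P2@[29:31]
i=32 'c': node 9→3 ·f  emit P0@[30:32],P4@[32:32]
i=33 'a': node 3→5 ·f
i=34 'a': node 5→8 ·f
i=35 'b': node 8→9  emit P2@[33:35]
i=36 'c': node 9→3 ·f  emit P0@[34:36],P4@[36:36]
i=37 'c': node 3→14 ·f  emit P4@[37:37],P5@[36:37]
i=38 'b': node 14→0 ·f
i=39 'a': node 0→1
i=40 'a': node 1→8
i=41 'a': node 8→10
i=42 'b': node 10→9 ·f  emit P2@[40:42]
i=43 'a': node 9→1 ·f
i=44 'a': node 1→8
i=45 'a': node 8→10
i=46 'b': node 10→9 ·f  emit P2@[44:46]
i=47 'c': node 9→3 ·f  emit P0@[45:47],P4@[47:47]

All matches (sorted): [[2,0],[2,4],[3,4],[3,5],[4,4],[4,5],[8,4],[10,3],[12,4],[15,4],[17,4],[18,1],[18,4],[18,5],[20,4],[22,4],[23,1],[23,4],[23,5],[25,4],[27,4],[28,1],[28,4],[28,5],[31,2],[32,0],[32,4],[35,2],[36,0],[36,4],[37,4],[37,5],[42,2],[46,2],[47,0],[47,4]]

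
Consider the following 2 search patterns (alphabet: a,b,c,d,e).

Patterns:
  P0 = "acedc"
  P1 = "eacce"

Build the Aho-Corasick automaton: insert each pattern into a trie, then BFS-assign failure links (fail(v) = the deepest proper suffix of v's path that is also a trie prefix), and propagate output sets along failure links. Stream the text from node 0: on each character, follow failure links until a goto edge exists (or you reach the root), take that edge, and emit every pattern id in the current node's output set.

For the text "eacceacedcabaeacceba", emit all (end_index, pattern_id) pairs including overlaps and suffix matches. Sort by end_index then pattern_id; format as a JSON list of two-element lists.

Construct AC machine:
Trie (insert patterns):
  0='ε' goto a→1 e→6
  1='a' goto c→2
  2='ac' goto e→3
  3='ace' goto d→4
  4='aced' goto c→5
  5='acedc' goto ·  ←P0
  6='e' goto a→7
  7='ea' goto c→8
  8='eac' goto c→9
  9='eacc' goto e→10
  10='eacce' goto ·  ←P1

Failure links (BFS by depth):
  fail(1) 'a': from fail(0)=0 chase 'a': 0 ⇒ 0;  out=∅∪out(0)=∅
  fail(6) 'e': from fail(0)=0 chase 'e': 0 ⇒ 0;  out=∅∪out(0)=∅
  fail(2) 'ac': from fail(1)=0 chase 'c': 0 ⇒ 0;  out=∅∪out(0)=∅
  fail(7) 'ea': from fail(6)=0 chase 'a': 0 ⇒ 1;  out=∅∪out(1)=∅
  fail(3) 'ace': from fail(2)=0 chase 'e': 0 ⇒ 6;  out=∅∪out(6)=∅
  fail(8) 'eac': from fail(7)=1 chase 'c': 1 ⇒ 2;  out=∅∪out(2)=∅
  fail(4) 'aced': from fail(3)=6 chase 'd': 6→0 ⇒ 0;  out=∅∪out(0)=∅
  fail(9) 'eacc': from fail(8)=2 chase 'c': 2→0 ⇒ 0;  out=∅∪out(0)=∅
  fail(5) 'acedc': from fail(4)=0 chase 'c': 0 ⇒ 0;  out={0}∪out(0)={0}
  fail(10) 'eacce': from fail(9)=0 chase 'e': 0 ⇒ 6;  out={1}∪out(6)={1}

Run:
pos 0 'e': at 6
pos 1 'a': at 7
pos 2 'c': at 8
pos 3 'c': at 9
pos 4 'e': at 10  emit P1@[0:4]
pos 5 'a': at 7 (via fail)
pos 6 'c': at 8
pos 7 'e': at 3 (via fail)
pos 8 'd': at 4
pos 9 'c': at 5  emit P0@[5:9]
pos 10 'a': at 1 (via fail)
pos 11 'b': at 0 (via fail)
pos 12 'a': at 1
pos 13 'e': at 6 (via fail)
pos 14 'a': at 7
pos 15 'c': at 8
pos 16 'c': at 9
pos 17 'e': at 10  emit P1@[13:17]
pos 18 'b': at 0 (via fail)
pos 19 'a': at 1

Matches: [[4,1],[9,0],[17,1]]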